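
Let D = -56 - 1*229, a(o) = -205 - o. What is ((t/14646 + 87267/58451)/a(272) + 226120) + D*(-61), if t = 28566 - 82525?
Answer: 99434534712002237/408346986042 ≈ 2.4351e+5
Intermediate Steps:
t = -53959
D = -285 (D = -56 - 229 = -285)
((t/14646 + 87267/58451)/a(272) + 226120) + D*(-61) = ((-53959/14646 + 87267/58451)/(-205 - 1*272) + 226120) - 285*(-61) = ((-53959*1/14646 + 87267*(1/58451))/(-205 - 272) + 226120) + 17385 = ((-53959/14646 + 87267/58451)/(-477) + 226120) + 17385 = (-1875845027/856073346*(-1/477) + 226120) + 17385 = (1875845027/408346986042 + 226120) + 17385 = 92335422359662067/408346986042 + 17385 = 99434534712002237/408346986042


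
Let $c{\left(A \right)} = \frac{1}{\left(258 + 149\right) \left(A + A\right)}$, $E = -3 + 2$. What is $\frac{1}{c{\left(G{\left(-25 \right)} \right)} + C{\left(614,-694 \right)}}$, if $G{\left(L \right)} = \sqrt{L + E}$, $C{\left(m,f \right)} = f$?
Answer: $- \frac{11955882224}{8297382263457} + \frac{814 i \sqrt{26}}{8297382263457} \approx -0.0014409 + 5.0023 \cdot 10^{-10} i$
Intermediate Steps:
$E = -1$
$G{\left(L \right)} = \sqrt{-1 + L}$ ($G{\left(L \right)} = \sqrt{L - 1} = \sqrt{-1 + L}$)
$c{\left(A \right)} = \frac{1}{814 A}$ ($c{\left(A \right)} = \frac{1}{407 \cdot 2 A} = \frac{1}{814 A}$)
$\frac{1}{c{\left(G{\left(-25 \right)} \right)} + C{\left(614,-694 \right)}} = \frac{1}{\frac{1}{814 \sqrt{-1 - 25}} - 694} = \frac{1}{\frac{1}{814 \sqrt{-26}} - 694} = \frac{1}{\frac{1}{814 i \sqrt{26}} - 694} = \frac{1}{\frac{\left(- \frac{1}{26}\right) i \sqrt{26}}{814} - 694} = \frac{1}{- \frac{i \sqrt{26}}{21164} - 694} = \frac{1}{-694 - \frac{i \sqrt{26}}{21164}}$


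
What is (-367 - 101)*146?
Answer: -68328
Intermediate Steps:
(-367 - 101)*146 = -468*146 = -68328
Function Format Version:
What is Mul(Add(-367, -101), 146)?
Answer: -68328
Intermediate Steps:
Mul(Add(-367, -101), 146) = Mul(-468, 146) = -68328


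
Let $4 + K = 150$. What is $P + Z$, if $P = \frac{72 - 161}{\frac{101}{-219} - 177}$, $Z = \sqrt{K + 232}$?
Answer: $\frac{19491}{38864} + 3 \sqrt{42} \approx 19.944$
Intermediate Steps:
$K = 146$ ($K = -4 + 150 = 146$)
$Z = 3 \sqrt{42}$ ($Z = \sqrt{146 + 232} = \sqrt{378} = 3 \sqrt{42} \approx 19.442$)
$P = \frac{19491}{38864}$ ($P = - \frac{89}{101 \left(- \frac{1}{219}\right) - 177} = - \frac{89}{- \frac{101}{219} - 177} = - \frac{89}{- \frac{38864}{219}} = \left(-89\right) \left(- \frac{219}{38864}\right) = \frac{19491}{38864} \approx 0.50152$)
$P + Z = \frac{19491}{38864} + 3 \sqrt{42}$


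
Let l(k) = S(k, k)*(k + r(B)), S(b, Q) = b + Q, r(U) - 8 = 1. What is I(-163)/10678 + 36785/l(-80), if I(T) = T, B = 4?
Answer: 39093855/12130208 ≈ 3.2229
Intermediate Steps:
r(U) = 9 (r(U) = 8 + 1 = 9)
S(b, Q) = Q + b
l(k) = 2*k*(9 + k) (l(k) = (k + k)*(k + 9) = (2*k)*(9 + k) = 2*k*(9 + k))
I(-163)/10678 + 36785/l(-80) = -163/10678 + 36785/((2*(-80)*(9 - 80))) = -163*1/10678 + 36785/((2*(-80)*(-71))) = -163/10678 + 36785/11360 = -163/10678 + 36785*(1/11360) = -163/10678 + 7357/2272 = 39093855/12130208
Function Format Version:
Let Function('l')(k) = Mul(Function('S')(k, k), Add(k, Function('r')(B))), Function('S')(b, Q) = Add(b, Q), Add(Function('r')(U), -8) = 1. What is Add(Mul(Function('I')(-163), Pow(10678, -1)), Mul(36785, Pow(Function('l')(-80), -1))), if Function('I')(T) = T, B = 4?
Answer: Rational(39093855, 12130208) ≈ 3.2229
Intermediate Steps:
Function('r')(U) = 9 (Function('r')(U) = Add(8, 1) = 9)
Function('S')(b, Q) = Add(Q, b)
Function('l')(k) = Mul(2, k, Add(9, k)) (Function('l')(k) = Mul(Add(k, k), Add(k, 9)) = Mul(Mul(2, k), Add(9, k)) = Mul(2, k, Add(9, k)))
Add(Mul(Function('I')(-163), Pow(10678, -1)), Mul(36785, Pow(Function('l')(-80), -1))) = Add(Mul(-163, Pow(10678, -1)), Mul(36785, Pow(Mul(2, -80, Add(9, -80)), -1))) = Add(Mul(-163, Rational(1, 10678)), Mul(36785, Pow(Mul(2, -80, -71), -1))) = Add(Rational(-163, 10678), Mul(36785, Pow(11360, -1))) = Add(Rational(-163, 10678), Mul(36785, Rational(1, 11360))) = Add(Rational(-163, 10678), Rational(7357, 2272)) = Rational(39093855, 12130208)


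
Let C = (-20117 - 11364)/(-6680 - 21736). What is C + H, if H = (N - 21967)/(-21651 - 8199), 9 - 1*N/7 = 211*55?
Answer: 215028093/47123200 ≈ 4.5631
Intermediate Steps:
N = -81172 (N = 63 - 1477*55 = 63 - 7*11605 = 63 - 81235 = -81172)
H = 103139/29850 (H = (-81172 - 21967)/(-21651 - 8199) = -103139/(-29850) = -103139*(-1/29850) = 103139/29850 ≈ 3.4552)
C = 31481/28416 (C = -31481/(-28416) = -31481*(-1/28416) = 31481/28416 ≈ 1.1079)
C + H = 31481/28416 + 103139/29850 = 215028093/47123200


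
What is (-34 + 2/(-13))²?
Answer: 197136/169 ≈ 1166.5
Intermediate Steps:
(-34 + 2/(-13))² = (-34 + 2*(-1/13))² = (-34 - 2/13)² = (-444/13)² = 197136/169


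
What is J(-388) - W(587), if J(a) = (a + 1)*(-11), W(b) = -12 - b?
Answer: 4856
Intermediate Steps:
J(a) = -11 - 11*a (J(a) = (1 + a)*(-11) = -11 - 11*a)
J(-388) - W(587) = (-11 - 11*(-388)) - (-12 - 1*587) = (-11 + 4268) - (-12 - 587) = 4257 - 1*(-599) = 4257 + 599 = 4856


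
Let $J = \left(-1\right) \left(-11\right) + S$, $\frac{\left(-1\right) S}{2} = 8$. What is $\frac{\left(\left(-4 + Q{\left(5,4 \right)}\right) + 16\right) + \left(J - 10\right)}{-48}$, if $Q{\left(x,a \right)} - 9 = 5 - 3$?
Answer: $- \frac{1}{6} \approx -0.16667$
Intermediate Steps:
$S = -16$ ($S = \left(-2\right) 8 = -16$)
$J = -5$ ($J = \left(-1\right) \left(-11\right) - 16 = 11 - 16 = -5$)
$Q{\left(x,a \right)} = 11$ ($Q{\left(x,a \right)} = 9 + \left(5 - 3\right) = 9 + 2 = 11$)
$\frac{\left(\left(-4 + Q{\left(5,4 \right)}\right) + 16\right) + \left(J - 10\right)}{-48} = \frac{\left(\left(-4 + 11\right) + 16\right) - 15}{-48} = \left(\left(7 + 16\right) - 15\right) \left(- \frac{1}{48}\right) = \left(23 - 15\right) \left(- \frac{1}{48}\right) = 8 \left(- \frac{1}{48}\right) = - \frac{1}{6}$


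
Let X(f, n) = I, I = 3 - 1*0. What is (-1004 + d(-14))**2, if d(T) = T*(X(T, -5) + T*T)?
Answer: 14364100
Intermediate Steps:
I = 3 (I = 3 + 0 = 3)
X(f, n) = 3
d(T) = T*(3 + T**2) (d(T) = T*(3 + T*T) = T*(3 + T**2))
(-1004 + d(-14))**2 = (-1004 - 14*(3 + (-14)**2))**2 = (-1004 - 14*(3 + 196))**2 = (-1004 - 14*199)**2 = (-1004 - 2786)**2 = (-3790)**2 = 14364100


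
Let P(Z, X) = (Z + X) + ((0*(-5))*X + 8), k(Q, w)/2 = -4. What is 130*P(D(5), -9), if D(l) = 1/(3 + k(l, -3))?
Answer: -156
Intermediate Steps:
k(Q, w) = -8 (k(Q, w) = 2*(-4) = -8)
D(l) = -⅕ (D(l) = 1/(3 - 8) = 1/(-5) = -⅕)
P(Z, X) = 8 + X + Z (P(Z, X) = (X + Z) + (0*X + 8) = (X + Z) + (0 + 8) = (X + Z) + 8 = 8 + X + Z)
130*P(D(5), -9) = 130*(8 - 9 - ⅕) = 130*(-6/5) = -156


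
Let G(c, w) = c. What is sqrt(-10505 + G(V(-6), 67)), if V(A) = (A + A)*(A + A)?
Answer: I*sqrt(10361) ≈ 101.79*I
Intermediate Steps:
V(A) = 4*A**2 (V(A) = (2*A)*(2*A) = 4*A**2)
sqrt(-10505 + G(V(-6), 67)) = sqrt(-10505 + 4*(-6)**2) = sqrt(-10505 + 4*36) = sqrt(-10505 + 144) = sqrt(-10361) = I*sqrt(10361)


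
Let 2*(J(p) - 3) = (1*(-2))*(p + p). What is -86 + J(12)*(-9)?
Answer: 103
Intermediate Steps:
J(p) = 3 - 2*p (J(p) = 3 + ((1*(-2))*(p + p))/2 = 3 + (-4*p)/2 = 3 - 2*p)
-86 + J(12)*(-9) = -86 + (3 - 2*12)*(-9) = -86 + (3 - 24)*(-9) = -86 - 21*(-9) = -86 + 189 = 103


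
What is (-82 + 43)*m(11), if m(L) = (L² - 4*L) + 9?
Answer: -3354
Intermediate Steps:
m(L) = 9 + L² - 4*L
(-82 + 43)*m(11) = (-82 + 43)*(9 + 11² - 4*11) = -39*(9 + 121 - 44) = -39*86 = -3354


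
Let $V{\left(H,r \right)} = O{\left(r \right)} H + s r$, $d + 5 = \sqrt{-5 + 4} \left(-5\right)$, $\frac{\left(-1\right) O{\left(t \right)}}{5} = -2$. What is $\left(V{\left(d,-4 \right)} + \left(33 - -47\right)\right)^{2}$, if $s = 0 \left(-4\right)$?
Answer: $-1600 - 3000 i \approx -1600.0 - 3000.0 i$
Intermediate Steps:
$O{\left(t \right)} = 10$ ($O{\left(t \right)} = \left(-5\right) \left(-2\right) = 10$)
$s = 0$
$d = -5 - 5 i$ ($d = -5 + \sqrt{-5 + 4} \left(-5\right) = -5 + \sqrt{-1} \left(-5\right) = -5 + i \left(-5\right) = -5 - 5 i \approx -5.0 - 5.0 i$)
$V{\left(H,r \right)} = 10 H$ ($V{\left(H,r \right)} = 10 H + 0 r = 10 H + 0 = 10 H$)
$\left(V{\left(d,-4 \right)} + \left(33 - -47\right)\right)^{2} = \left(10 \left(-5 - 5 i\right) + \left(33 - -47\right)\right)^{2} = \left(\left(-50 - 50 i\right) + \left(33 + 47\right)\right)^{2} = \left(\left(-50 - 50 i\right) + 80\right)^{2} = \left(30 - 50 i\right)^{2}$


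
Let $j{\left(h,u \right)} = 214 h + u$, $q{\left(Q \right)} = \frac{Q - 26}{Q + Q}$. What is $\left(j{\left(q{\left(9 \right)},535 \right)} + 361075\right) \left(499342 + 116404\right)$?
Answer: $\frac{2002819157566}{9} \approx 2.2254 \cdot 10^{11}$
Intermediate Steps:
$q{\left(Q \right)} = \frac{-26 + Q}{2 Q}$
$j{\left(h,u \right)} = u + 214 h$
$\left(j{\left(q{\left(9 \right)},535 \right)} + 361075\right) \left(499342 + 116404\right) = \left(\left(535 + 214 \frac{-26 + 9}{2 \cdot 9}\right) + 361075\right) \left(499342 + 116404\right) = \left(\left(535 + 214 \cdot \frac{1}{2} \cdot \frac{1}{9} \left(-17\right)\right) + 361075\right) 615746 = \left(\left(535 + 214 \left(- \frac{17}{18}\right)\right) + 361075\right) 615746 = \left(\left(535 - \frac{1819}{9}\right) + 361075\right) 615746 = \left(\frac{2996}{9} + 361075\right) 615746 = \frac{3252671}{9} \cdot 615746 = \frac{2002819157566}{9}$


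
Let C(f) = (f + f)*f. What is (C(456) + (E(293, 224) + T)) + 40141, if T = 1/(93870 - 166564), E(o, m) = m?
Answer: 33165692477/72694 ≈ 4.5624e+5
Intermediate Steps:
T = -1/72694 (T = 1/(-72694) = -1/72694 ≈ -1.3756e-5)
C(f) = 2*f² (C(f) = (2*f)*f = 2*f²)
(C(456) + (E(293, 224) + T)) + 40141 = (2*456² + (224 - 1/72694)) + 40141 = (2*207936 + 16283455/72694) + 40141 = (415872 + 16283455/72694) + 40141 = 30247682623/72694 + 40141 = 33165692477/72694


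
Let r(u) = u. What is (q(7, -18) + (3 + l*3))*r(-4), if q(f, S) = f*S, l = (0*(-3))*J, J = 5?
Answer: 492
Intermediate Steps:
l = 0 (l = (0*(-3))*5 = 0*5 = 0)
q(f, S) = S*f
(q(7, -18) + (3 + l*3))*r(-4) = (-18*7 + (3 + 0*3))*(-4) = (-126 + (3 + 0))*(-4) = (-126 + 3)*(-4) = -123*(-4) = 492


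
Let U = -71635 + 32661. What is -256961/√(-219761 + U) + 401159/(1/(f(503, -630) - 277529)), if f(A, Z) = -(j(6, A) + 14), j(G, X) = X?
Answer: -111540655314 + 256961*I*√258735/258735 ≈ -1.1154e+11 + 505.17*I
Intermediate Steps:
f(A, Z) = -14 - A (f(A, Z) = -(A + 14) = -(14 + A) = -14 - A)
U = -38974
-256961/√(-219761 + U) + 401159/(1/(f(503, -630) - 277529)) = -256961/√(-219761 - 38974) + 401159/(1/((-14 - 1*503) - 277529)) = -256961*(-I*√258735/258735) + 401159/(1/((-14 - 503) - 277529)) = -256961*(-I*√258735/258735) + 401159/(1/(-517 - 277529)) = -(-256961)*I*√258735/258735 + 401159/(1/(-278046)) = 256961*I*√258735/258735 + 401159/(-1/278046) = 256961*I*√258735/258735 + 401159*(-278046) = 256961*I*√258735/258735 - 111540655314 = -111540655314 + 256961*I*√258735/258735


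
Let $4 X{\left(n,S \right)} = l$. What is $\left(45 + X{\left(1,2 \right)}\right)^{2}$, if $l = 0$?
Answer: $2025$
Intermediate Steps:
$X{\left(n,S \right)} = 0$ ($X{\left(n,S \right)} = \frac{1}{4} \cdot 0 = 0$)
$\left(45 + X{\left(1,2 \right)}\right)^{2} = \left(45 + 0\right)^{2} = 45^{2} = 2025$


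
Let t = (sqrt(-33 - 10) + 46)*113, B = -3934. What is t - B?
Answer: 9132 + 113*I*sqrt(43) ≈ 9132.0 + 740.99*I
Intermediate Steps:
t = 5198 + 113*I*sqrt(43) (t = (sqrt(-43) + 46)*113 = (I*sqrt(43) + 46)*113 = (46 + I*sqrt(43))*113 = 5198 + 113*I*sqrt(43) ≈ 5198.0 + 740.99*I)
t - B = (5198 + 113*I*sqrt(43)) - 1*(-3934) = (5198 + 113*I*sqrt(43)) + 3934 = 9132 + 113*I*sqrt(43)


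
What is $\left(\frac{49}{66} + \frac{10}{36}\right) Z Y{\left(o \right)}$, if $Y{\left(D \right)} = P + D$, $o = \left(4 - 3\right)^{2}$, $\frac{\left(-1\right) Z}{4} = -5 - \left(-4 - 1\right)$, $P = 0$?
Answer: $0$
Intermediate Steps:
$Z = 0$ ($Z = - 4 \left(-5 - \left(-4 - 1\right)\right) = - 4 \left(-5 - -5\right) = - 4 \left(-5 + 5\right) = \left(-4\right) 0 = 0$)
$o = 1$ ($o = 1^{2} = 1$)
$Y{\left(D \right)} = D$ ($Y{\left(D \right)} = 0 + D = D$)
$\left(\frac{49}{66} + \frac{10}{36}\right) Z Y{\left(o \right)} = \left(\frac{49}{66} + \frac{10}{36}\right) 0 \cdot 1 = \left(49 \cdot \frac{1}{66} + 10 \cdot \frac{1}{36}\right) 0 \cdot 1 = \left(\frac{49}{66} + \frac{5}{18}\right) 0 \cdot 1 = \frac{101}{99} \cdot 0 \cdot 1 = 0 \cdot 1 = 0$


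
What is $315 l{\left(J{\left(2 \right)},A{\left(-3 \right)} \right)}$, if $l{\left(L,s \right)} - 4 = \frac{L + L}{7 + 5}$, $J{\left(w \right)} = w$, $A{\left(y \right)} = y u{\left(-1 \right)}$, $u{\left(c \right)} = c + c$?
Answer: $1365$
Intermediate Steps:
$u{\left(c \right)} = 2 c$
$A{\left(y \right)} = - 2 y$ ($A{\left(y \right)} = y 2 \left(-1\right) = y \left(-2\right) = - 2 y$)
$l{\left(L,s \right)} = 4 + \frac{L}{6}$ ($l{\left(L,s \right)} = 4 + \frac{L + L}{7 + 5} = 4 + \frac{2 L}{12} = 4 + 2 L \frac{1}{12} = 4 + \frac{L}{6}$)
$315 l{\left(J{\left(2 \right)},A{\left(-3 \right)} \right)} = 315 \left(4 + \frac{1}{6} \cdot 2\right) = 315 \left(4 + \frac{1}{3}\right) = 315 \cdot \frac{13}{3} = 1365$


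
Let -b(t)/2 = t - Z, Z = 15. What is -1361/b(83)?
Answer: 1361/136 ≈ 10.007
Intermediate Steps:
b(t) = 30 - 2*t (b(t) = -2*(t - 1*15) = -2*(t - 15) = -2*(-15 + t) = 30 - 2*t)
-1361/b(83) = -1361/(30 - 2*83) = -1361/(30 - 166) = -1361/(-136) = -1361*(-1/136) = 1361/136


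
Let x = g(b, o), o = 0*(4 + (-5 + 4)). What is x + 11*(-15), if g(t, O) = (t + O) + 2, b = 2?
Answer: -161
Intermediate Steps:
o = 0 (o = 0*(4 - 1) = 0*3 = 0)
g(t, O) = 2 + O + t (g(t, O) = (O + t) + 2 = 2 + O + t)
x = 4 (x = 2 + 0 + 2 = 4)
x + 11*(-15) = 4 + 11*(-15) = 4 - 165 = -161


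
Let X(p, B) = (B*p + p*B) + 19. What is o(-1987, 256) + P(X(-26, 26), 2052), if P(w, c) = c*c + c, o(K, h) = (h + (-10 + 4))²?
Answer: 4275256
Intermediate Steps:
X(p, B) = 19 + 2*B*p (X(p, B) = (B*p + B*p) + 19 = 2*B*p + 19 = 19 + 2*B*p)
o(K, h) = (-6 + h)² (o(K, h) = (h - 6)² = (-6 + h)²)
P(w, c) = c + c² (P(w, c) = c² + c = c + c²)
o(-1987, 256) + P(X(-26, 26), 2052) = (-6 + 256)² + 2052*(1 + 2052) = 250² + 2052*2053 = 62500 + 4212756 = 4275256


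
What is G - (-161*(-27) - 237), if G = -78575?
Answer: -82685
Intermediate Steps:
G - (-161*(-27) - 237) = -78575 - (-161*(-27) - 237) = -78575 - (4347 - 237) = -78575 - 1*4110 = -78575 - 4110 = -82685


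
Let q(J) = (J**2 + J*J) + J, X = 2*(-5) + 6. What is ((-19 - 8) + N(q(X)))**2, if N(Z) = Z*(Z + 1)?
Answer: 616225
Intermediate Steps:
X = -4 (X = -10 + 6 = -4)
q(J) = J + 2*J**2 (q(J) = (J**2 + J**2) + J = 2*J**2 + J = J + 2*J**2)
N(Z) = Z*(1 + Z)
((-19 - 8) + N(q(X)))**2 = ((-19 - 8) + (-4*(1 + 2*(-4)))*(1 - 4*(1 + 2*(-4))))**2 = (-27 + (-4*(1 - 8))*(1 - 4*(1 - 8)))**2 = (-27 + (-4*(-7))*(1 - 4*(-7)))**2 = (-27 + 28*(1 + 28))**2 = (-27 + 28*29)**2 = (-27 + 812)**2 = 785**2 = 616225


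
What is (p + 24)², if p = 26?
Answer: 2500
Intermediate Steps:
(p + 24)² = (26 + 24)² = 50² = 2500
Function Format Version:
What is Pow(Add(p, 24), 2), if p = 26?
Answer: 2500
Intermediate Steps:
Pow(Add(p, 24), 2) = Pow(Add(26, 24), 2) = Pow(50, 2) = 2500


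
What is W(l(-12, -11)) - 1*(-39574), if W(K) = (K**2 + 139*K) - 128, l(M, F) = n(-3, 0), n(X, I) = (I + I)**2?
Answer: 39446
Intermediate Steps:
n(X, I) = 4*I**2 (n(X, I) = (2*I)**2 = 4*I**2)
l(M, F) = 0 (l(M, F) = 4*0**2 = 4*0 = 0)
W(K) = -128 + K**2 + 139*K
W(l(-12, -11)) - 1*(-39574) = (-128 + 0**2 + 139*0) - 1*(-39574) = (-128 + 0 + 0) + 39574 = -128 + 39574 = 39446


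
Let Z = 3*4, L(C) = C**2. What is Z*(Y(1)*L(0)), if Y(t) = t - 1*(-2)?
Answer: 0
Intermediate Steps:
Y(t) = 2 + t (Y(t) = t + 2 = 2 + t)
Z = 12
Z*(Y(1)*L(0)) = 12*((2 + 1)*0**2) = 12*(3*0) = 12*0 = 0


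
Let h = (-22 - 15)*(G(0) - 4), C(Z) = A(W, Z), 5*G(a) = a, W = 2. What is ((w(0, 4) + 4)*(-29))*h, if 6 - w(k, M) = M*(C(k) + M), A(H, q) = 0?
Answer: 25752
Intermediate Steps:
G(a) = a/5
C(Z) = 0
w(k, M) = 6 - M² (w(k, M) = 6 - M*(0 + M) = 6 - M*M = 6 - M²)
h = 148 (h = (-22 - 15)*((⅕)*0 - 4) = -37*(0 - 4) = -37*(-4) = 148)
((w(0, 4) + 4)*(-29))*h = (((6 - 1*4²) + 4)*(-29))*148 = (((6 - 1*16) + 4)*(-29))*148 = (((6 - 16) + 4)*(-29))*148 = ((-10 + 4)*(-29))*148 = -6*(-29)*148 = 174*148 = 25752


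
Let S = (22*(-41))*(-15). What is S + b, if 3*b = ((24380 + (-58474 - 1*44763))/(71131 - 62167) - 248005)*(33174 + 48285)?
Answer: -6707367881629/996 ≈ -6.7343e+9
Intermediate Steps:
S = 13530 (S = -902*(-15) = 13530)
b = -6707381357509/996 (b = (((24380 + (-58474 - 1*44763))/(71131 - 62167) - 248005)*(33174 + 48285))/3 = (((24380 + (-58474 - 44763))/8964 - 248005)*81459)/3 = (((24380 - 103237)*(1/8964) - 248005)*81459)/3 = ((-78857*1/8964 - 248005)*81459)/3 = ((-78857/8964 - 248005)*81459)/3 = (-2223195677/8964*81459)/3 = (⅓)*(-6707381357509/332) = -6707381357509/996 ≈ -6.7343e+9)
S + b = 13530 - 6707381357509/996 = -6707367881629/996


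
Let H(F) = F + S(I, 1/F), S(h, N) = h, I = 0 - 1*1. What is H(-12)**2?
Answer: 169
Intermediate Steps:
I = -1 (I = 0 - 1 = -1)
H(F) = -1 + F (H(F) = F - 1 = -1 + F)
H(-12)**2 = (-1 - 12)**2 = (-13)**2 = 169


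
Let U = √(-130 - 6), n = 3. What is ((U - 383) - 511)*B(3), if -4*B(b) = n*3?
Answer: 4023/2 - 9*I*√34/2 ≈ 2011.5 - 26.239*I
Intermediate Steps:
U = 2*I*√34 (U = √(-136) = 2*I*√34 ≈ 11.662*I)
B(b) = -9/4 (B(b) = -3*3/4 = -¼*9 = -9/4)
((U - 383) - 511)*B(3) = ((2*I*√34 - 383) - 511)*(-9/4) = ((-383 + 2*I*√34) - 511)*(-9/4) = (-894 + 2*I*√34)*(-9/4) = 4023/2 - 9*I*√34/2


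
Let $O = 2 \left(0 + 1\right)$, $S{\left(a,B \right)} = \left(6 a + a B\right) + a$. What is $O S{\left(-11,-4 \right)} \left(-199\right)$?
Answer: $13134$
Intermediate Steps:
$S{\left(a,B \right)} = 7 a + B a$ ($S{\left(a,B \right)} = \left(6 a + B a\right) + a = 7 a + B a$)
$O = 2$ ($O = 2 \cdot 1 = 2$)
$O S{\left(-11,-4 \right)} \left(-199\right) = 2 \left(- 11 \left(7 - 4\right)\right) \left(-199\right) = 2 \left(\left(-11\right) 3\right) \left(-199\right) = 2 \left(-33\right) \left(-199\right) = \left(-66\right) \left(-199\right) = 13134$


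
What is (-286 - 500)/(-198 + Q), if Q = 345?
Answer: -262/49 ≈ -5.3469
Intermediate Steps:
(-286 - 500)/(-198 + Q) = (-286 - 500)/(-198 + 345) = -786/147 = -786*1/147 = -262/49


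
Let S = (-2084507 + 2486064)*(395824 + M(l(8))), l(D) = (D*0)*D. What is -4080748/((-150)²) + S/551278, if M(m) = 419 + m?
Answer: 68804206851953/238533750 ≈ 2.8845e+5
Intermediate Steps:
l(D) = 0 (l(D) = 0*D = 0)
S = 159114150351 (S = (-2084507 + 2486064)*(395824 + (419 + 0)) = 401557*(395824 + 419) = 401557*396243 = 159114150351)
-4080748/((-150)²) + S/551278 = -4080748/((-150)²) + 159114150351/551278 = -4080748/22500 + 159114150351*(1/551278) = -4080748*1/22500 + 12239550027/42406 = -1020187/5625 + 12239550027/42406 = 68804206851953/238533750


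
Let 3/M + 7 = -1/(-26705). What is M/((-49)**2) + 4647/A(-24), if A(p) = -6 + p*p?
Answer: 3547041721/435088885 ≈ 8.1525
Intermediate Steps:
A(p) = -6 + p**2
M = -80115/186934 (M = 3/(-7 - 1/(-26705)) = 3/(-7 - 1*(-1/26705)) = 3/(-7 + 1/26705) = 3/(-186934/26705) = 3*(-26705/186934) = -80115/186934 ≈ -0.42857)
M/((-49)**2) + 4647/A(-24) = -80115/(186934*((-49)**2)) + 4647/(-6 + (-24)**2) = -80115/186934/2401 + 4647/(-6 + 576) = -80115/186934*1/2401 + 4647/570 = -1635/9159766 + 4647*(1/570) = -1635/9159766 + 1549/190 = 3547041721/435088885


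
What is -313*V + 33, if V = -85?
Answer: 26638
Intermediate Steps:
-313*V + 33 = -313*(-85) + 33 = 26605 + 33 = 26638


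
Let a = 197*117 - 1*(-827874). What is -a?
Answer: -850923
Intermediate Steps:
a = 850923 (a = 23049 + 827874 = 850923)
-a = -1*850923 = -850923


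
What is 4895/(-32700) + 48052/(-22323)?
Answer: -37346033/16221380 ≈ -2.3023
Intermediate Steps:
4895/(-32700) + 48052/(-22323) = 4895*(-1/32700) + 48052*(-1/22323) = -979/6540 - 48052/22323 = -37346033/16221380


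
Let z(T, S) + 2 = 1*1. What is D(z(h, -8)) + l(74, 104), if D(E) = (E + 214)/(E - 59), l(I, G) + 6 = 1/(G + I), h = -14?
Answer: -16989/1780 ≈ -9.5444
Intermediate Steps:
l(I, G) = -6 + 1/(G + I)
z(T, S) = -1 (z(T, S) = -2 + 1*1 = -2 + 1 = -1)
D(E) = (214 + E)/(-59 + E)
D(z(h, -8)) + l(74, 104) = (214 - 1)/(-59 - 1) + (1 - 6*104 - 6*74)/(104 + 74) = 213/(-60) + (1 - 624 - 444)/178 = -1/60*213 + (1/178)*(-1067) = -71/20 - 1067/178 = -16989/1780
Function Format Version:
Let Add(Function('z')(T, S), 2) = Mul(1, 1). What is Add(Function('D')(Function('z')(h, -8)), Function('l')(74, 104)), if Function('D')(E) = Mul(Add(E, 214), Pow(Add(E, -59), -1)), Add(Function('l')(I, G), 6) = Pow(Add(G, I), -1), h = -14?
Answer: Rational(-16989, 1780) ≈ -9.5444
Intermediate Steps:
Function('l')(I, G) = Add(-6, Pow(Add(G, I), -1))
Function('z')(T, S) = -1 (Function('z')(T, S) = Add(-2, Mul(1, 1)) = Add(-2, 1) = -1)
Function('D')(E) = Mul(Pow(Add(-59, E), -1), Add(214, E)) (Function('D')(E) = Mul(Add(214, E), Pow(Add(-59, E), -1)) = Mul(Pow(Add(-59, E), -1), Add(214, E)))
Add(Function('D')(Function('z')(h, -8)), Function('l')(74, 104)) = Add(Mul(Pow(Add(-59, -1), -1), Add(214, -1)), Mul(Pow(Add(104, 74), -1), Add(1, Mul(-6, 104), Mul(-6, 74)))) = Add(Mul(Pow(-60, -1), 213), Mul(Pow(178, -1), Add(1, -624, -444))) = Add(Mul(Rational(-1, 60), 213), Mul(Rational(1, 178), -1067)) = Add(Rational(-71, 20), Rational(-1067, 178)) = Rational(-16989, 1780)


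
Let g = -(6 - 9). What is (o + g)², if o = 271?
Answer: 75076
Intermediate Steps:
g = 3 (g = -1*(-3) = 3)
(o + g)² = (271 + 3)² = 274² = 75076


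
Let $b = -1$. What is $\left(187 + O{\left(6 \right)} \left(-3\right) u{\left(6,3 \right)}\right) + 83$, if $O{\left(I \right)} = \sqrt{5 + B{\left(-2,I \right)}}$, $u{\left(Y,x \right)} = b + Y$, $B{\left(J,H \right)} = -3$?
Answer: $270 - 15 \sqrt{2} \approx 248.79$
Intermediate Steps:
$u{\left(Y,x \right)} = -1 + Y$
$O{\left(I \right)} = \sqrt{2}$ ($O{\left(I \right)} = \sqrt{5 - 3} = \sqrt{2}$)
$\left(187 + O{\left(6 \right)} \left(-3\right) u{\left(6,3 \right)}\right) + 83 = \left(187 + \sqrt{2} \left(-3\right) \left(-1 + 6\right)\right) + 83 = \left(187 + - 3 \sqrt{2} \cdot 5\right) + 83 = \left(187 - 15 \sqrt{2}\right) + 83 = 270 - 15 \sqrt{2}$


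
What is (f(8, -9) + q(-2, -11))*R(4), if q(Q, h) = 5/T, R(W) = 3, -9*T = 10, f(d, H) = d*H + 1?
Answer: -453/2 ≈ -226.50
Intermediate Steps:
f(d, H) = 1 + H*d (f(d, H) = H*d + 1 = 1 + H*d)
T = -10/9 (T = -⅑*10 = -10/9 ≈ -1.1111)
q(Q, h) = -9/2 (q(Q, h) = 5/(-10/9) = 5*(-9/10) = -9/2)
(f(8, -9) + q(-2, -11))*R(4) = ((1 - 9*8) - 9/2)*3 = ((1 - 72) - 9/2)*3 = (-71 - 9/2)*3 = -151/2*3 = -453/2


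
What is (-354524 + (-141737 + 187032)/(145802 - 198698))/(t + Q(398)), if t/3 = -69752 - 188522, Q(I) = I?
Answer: 18752946799/40963931904 ≈ 0.45779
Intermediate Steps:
t = -774822 (t = 3*(-69752 - 188522) = 3*(-258274) = -774822)
(-354524 + (-141737 + 187032)/(145802 - 198698))/(t + Q(398)) = (-354524 + (-141737 + 187032)/(145802 - 198698))/(-774822 + 398) = (-354524 + 45295/(-52896))/(-774424) = (-354524 + 45295*(-1/52896))*(-1/774424) = (-354524 - 45295/52896)*(-1/774424) = -18752946799/52896*(-1/774424) = 18752946799/40963931904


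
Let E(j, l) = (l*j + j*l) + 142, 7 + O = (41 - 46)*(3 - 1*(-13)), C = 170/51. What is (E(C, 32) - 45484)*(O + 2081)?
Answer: -269959684/3 ≈ -8.9987e+7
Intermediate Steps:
C = 10/3 (C = 170*(1/51) = 10/3 ≈ 3.3333)
O = -87 (O = -7 + (41 - 46)*(3 - 1*(-13)) = -7 - 5*(3 + 13) = -7 - 5*16 = -7 - 80 = -87)
E(j, l) = 142 + 2*j*l (E(j, l) = (j*l + j*l) + 142 = 2*j*l + 142 = 142 + 2*j*l)
(E(C, 32) - 45484)*(O + 2081) = ((142 + 2*(10/3)*32) - 45484)*(-87 + 2081) = ((142 + 640/3) - 45484)*1994 = (1066/3 - 45484)*1994 = -135386/3*1994 = -269959684/3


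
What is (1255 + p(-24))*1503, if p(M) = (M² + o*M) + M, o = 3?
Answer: 2607705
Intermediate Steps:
p(M) = M² + 4*M (p(M) = (M² + 3*M) + M = M² + 4*M)
(1255 + p(-24))*1503 = (1255 - 24*(4 - 24))*1503 = (1255 - 24*(-20))*1503 = (1255 + 480)*1503 = 1735*1503 = 2607705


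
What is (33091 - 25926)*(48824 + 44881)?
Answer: 671396325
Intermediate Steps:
(33091 - 25926)*(48824 + 44881) = 7165*93705 = 671396325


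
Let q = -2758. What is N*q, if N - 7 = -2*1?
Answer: -13790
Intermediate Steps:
N = 5 (N = 7 - 2*1 = 7 - 2 = 5)
N*q = 5*(-2758) = -13790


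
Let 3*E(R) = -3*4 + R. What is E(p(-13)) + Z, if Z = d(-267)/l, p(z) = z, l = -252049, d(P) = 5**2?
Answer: -6301300/756147 ≈ -8.3334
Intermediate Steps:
d(P) = 25
Z = -25/252049 (Z = 25/(-252049) = 25*(-1/252049) = -25/252049 ≈ -9.9187e-5)
E(R) = -4 + R/3 (E(R) = (-3*4 + R)/3 = (-12 + R)/3 = -4 + R/3)
E(p(-13)) + Z = (-4 + (1/3)*(-13)) - 25/252049 = (-4 - 13/3) - 25/252049 = -25/3 - 25/252049 = -6301300/756147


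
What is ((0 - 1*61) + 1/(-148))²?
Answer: 81522841/21904 ≈ 3721.8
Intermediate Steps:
((0 - 1*61) + 1/(-148))² = ((0 - 61) - 1/148)² = (-61 - 1/148)² = (-9029/148)² = 81522841/21904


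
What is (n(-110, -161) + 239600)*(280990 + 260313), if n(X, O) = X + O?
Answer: 129549505687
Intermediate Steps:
n(X, O) = O + X
(n(-110, -161) + 239600)*(280990 + 260313) = ((-161 - 110) + 239600)*(280990 + 260313) = (-271 + 239600)*541303 = 239329*541303 = 129549505687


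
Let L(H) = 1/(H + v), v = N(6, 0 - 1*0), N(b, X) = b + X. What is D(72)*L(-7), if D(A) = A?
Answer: -72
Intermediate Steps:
N(b, X) = X + b
v = 6 (v = (0 - 1*0) + 6 = (0 + 0) + 6 = 0 + 6 = 6)
L(H) = 1/(6 + H) (L(H) = 1/(H + 6) = 1/(6 + H))
D(72)*L(-7) = 72/(6 - 7) = 72/(-1) = 72*(-1) = -72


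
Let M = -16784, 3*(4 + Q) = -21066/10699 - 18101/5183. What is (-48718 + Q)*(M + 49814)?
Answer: -89243029392027990/55452917 ≈ -1.6093e+9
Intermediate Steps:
Q = -968282681/166358751 (Q = -4 + (-21066/10699 - 18101/5183)/3 = -4 + (⅓)*(-302847677/55452917) = -4 - 302847677/166358751 = -968282681/166358751 ≈ -5.8204)
(-48718 + Q)*(M + 49814) = (-48718 - 968282681/166358751)*(-16784 + 49814) = -8105633913899/166358751*33030 = -89243029392027990/55452917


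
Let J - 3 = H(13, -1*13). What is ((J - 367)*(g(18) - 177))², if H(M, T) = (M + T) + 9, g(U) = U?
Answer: 3186038025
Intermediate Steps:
H(M, T) = 9 + M + T
J = 12 (J = 3 + (9 + 13 - 1*13) = 3 + (9 + 13 - 13) = 3 + 9 = 12)
((J - 367)*(g(18) - 177))² = ((12 - 367)*(18 - 177))² = (-355*(-159))² = 56445² = 3186038025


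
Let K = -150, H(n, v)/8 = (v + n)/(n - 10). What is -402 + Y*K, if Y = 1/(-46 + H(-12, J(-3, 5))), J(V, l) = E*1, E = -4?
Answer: -88017/221 ≈ -398.27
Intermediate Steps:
J(V, l) = -4 (J(V, l) = -4*1 = -4)
H(n, v) = 8*(n + v)/(-10 + n) (H(n, v) = 8*((v + n)/(n - 10)) = 8*((n + v)/(-10 + n)) = 8*(n + v)/(-10 + n))
Y = -11/442 (Y = 1/(-46 + 8*(-12 - 4)/(-10 - 12)) = 1/(-46 + 8*(-16)/(-22)) = 1/(-46 + 8*(-1/22)*(-16)) = 1/(-46 + 64/11) = 1/(-442/11) = -11/442 ≈ -0.024887)
-402 + Y*K = -402 - 11/442*(-150) = -402 + 825/221 = -88017/221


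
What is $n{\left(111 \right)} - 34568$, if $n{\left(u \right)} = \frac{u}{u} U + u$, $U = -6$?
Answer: $-34463$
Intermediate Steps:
$n{\left(u \right)} = -6 + u$ ($n{\left(u \right)} = \frac{u}{u} \left(-6\right) + u = 1 \left(-6\right) + u = -6 + u$)
$n{\left(111 \right)} - 34568 = \left(-6 + 111\right) - 34568 = 105 - 34568 = -34463$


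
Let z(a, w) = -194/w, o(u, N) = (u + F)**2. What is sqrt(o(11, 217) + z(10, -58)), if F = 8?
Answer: 3*sqrt(34046)/29 ≈ 19.088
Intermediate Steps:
o(u, N) = (8 + u)**2 (o(u, N) = (u + 8)**2 = (8 + u)**2)
sqrt(o(11, 217) + z(10, -58)) = sqrt((8 + 11)**2 - 194/(-58)) = sqrt(19**2 - 194*(-1/58)) = sqrt(361 + 97/29) = sqrt(10566/29) = 3*sqrt(34046)/29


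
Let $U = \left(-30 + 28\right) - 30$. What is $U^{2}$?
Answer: $1024$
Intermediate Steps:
$U = -32$ ($U = -2 - 30 = -32$)
$U^{2} = \left(-32\right)^{2} = 1024$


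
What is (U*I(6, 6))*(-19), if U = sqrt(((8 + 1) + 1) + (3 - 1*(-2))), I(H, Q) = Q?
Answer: -114*sqrt(15) ≈ -441.52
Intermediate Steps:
U = sqrt(15) (U = sqrt((9 + 1) + (3 + 2)) = sqrt(10 + 5) = sqrt(15) ≈ 3.8730)
(U*I(6, 6))*(-19) = (sqrt(15)*6)*(-19) = (6*sqrt(15))*(-19) = -114*sqrt(15)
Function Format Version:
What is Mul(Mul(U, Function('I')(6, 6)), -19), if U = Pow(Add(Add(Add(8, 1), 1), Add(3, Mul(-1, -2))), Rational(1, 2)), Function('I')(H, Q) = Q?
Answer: Mul(-114, Pow(15, Rational(1, 2))) ≈ -441.52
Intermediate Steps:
U = Pow(15, Rational(1, 2)) (U = Pow(Add(Add(9, 1), Add(3, 2)), Rational(1, 2)) = Pow(Add(10, 5), Rational(1, 2)) = Pow(15, Rational(1, 2)) ≈ 3.8730)
Mul(Mul(U, Function('I')(6, 6)), -19) = Mul(Mul(Pow(15, Rational(1, 2)), 6), -19) = Mul(Mul(6, Pow(15, Rational(1, 2))), -19) = Mul(-114, Pow(15, Rational(1, 2)))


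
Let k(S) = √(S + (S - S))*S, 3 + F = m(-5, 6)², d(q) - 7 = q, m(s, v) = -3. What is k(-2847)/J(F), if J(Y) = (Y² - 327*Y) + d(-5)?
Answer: 219*I*√2847/148 ≈ 78.954*I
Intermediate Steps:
d(q) = 7 + q
F = 6 (F = -3 + (-3)² = -3 + 9 = 6)
J(Y) = 2 + Y² - 327*Y (J(Y) = (Y² - 327*Y) + (7 - 5) = (Y² - 327*Y) + 2 = 2 + Y² - 327*Y)
k(S) = S^(3/2) (k(S) = √(S + 0)*S = √S*S = S^(3/2))
k(-2847)/J(F) = (-2847)^(3/2)/(2 + 6² - 327*6) = (-2847*I*√2847)/(2 + 36 - 1962) = -2847*I*√2847/(-1924) = -2847*I*√2847*(-1/1924) = 219*I*√2847/148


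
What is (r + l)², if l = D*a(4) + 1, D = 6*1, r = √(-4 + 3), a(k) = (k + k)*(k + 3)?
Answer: (337 + I)² ≈ 1.1357e+5 + 674.0*I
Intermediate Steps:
a(k) = 2*k*(3 + k) (a(k) = (2*k)*(3 + k) = 2*k*(3 + k))
r = I (r = √(-1) = I ≈ 1.0*I)
D = 6
l = 337 (l = 6*(2*4*(3 + 4)) + 1 = 6*(2*4*7) + 1 = 6*56 + 1 = 336 + 1 = 337)
(r + l)² = (I + 337)² = (337 + I)²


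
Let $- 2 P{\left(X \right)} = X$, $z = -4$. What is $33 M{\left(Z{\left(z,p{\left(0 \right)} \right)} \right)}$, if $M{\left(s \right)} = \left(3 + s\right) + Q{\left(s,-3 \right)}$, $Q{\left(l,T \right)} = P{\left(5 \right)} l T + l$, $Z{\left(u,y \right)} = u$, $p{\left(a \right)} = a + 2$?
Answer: $-1155$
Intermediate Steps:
$P{\left(X \right)} = - \frac{X}{2}$
$p{\left(a \right)} = 2 + a$
$Q{\left(l,T \right)} = l - \frac{5 T l}{2}$ ($Q{\left(l,T \right)} = \left(- \frac{1}{2}\right) 5 l T + l = - \frac{5 l}{2} T + l = - \frac{5 T l}{2} + l = l - \frac{5 T l}{2}$)
$M{\left(s \right)} = 3 + \frac{19 s}{2}$ ($M{\left(s \right)} = \left(3 + s\right) + \frac{s \left(2 - -15\right)}{2} = \left(3 + s\right) + \frac{s \left(2 + 15\right)}{2} = \left(3 + s\right) + \frac{1}{2} s 17 = \left(3 + s\right) + \frac{17 s}{2} = 3 + \frac{19 s}{2}$)
$33 M{\left(Z{\left(z,p{\left(0 \right)} \right)} \right)} = 33 \left(3 + \frac{19}{2} \left(-4\right)\right) = 33 \left(3 - 38\right) = 33 \left(-35\right) = -1155$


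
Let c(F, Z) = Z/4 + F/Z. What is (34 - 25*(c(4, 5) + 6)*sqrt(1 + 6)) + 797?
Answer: 831 - 805*sqrt(7)/4 ≈ 298.54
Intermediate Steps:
c(F, Z) = Z/4 + F/Z (c(F, Z) = Z*(1/4) + F/Z = Z/4 + F/Z)
(34 - 25*(c(4, 5) + 6)*sqrt(1 + 6)) + 797 = (34 - 25*(((1/4)*5 + 4/5) + 6)*sqrt(1 + 6)) + 797 = (34 - 25*((5/4 + 4*(1/5)) + 6)*sqrt(7)) + 797 = (34 - 25*((5/4 + 4/5) + 6)*sqrt(7)) + 797 = (34 - 25*(41/20 + 6)*sqrt(7)) + 797 = (34 - 805*sqrt(7)/4) + 797 = 831 - 805*sqrt(7)/4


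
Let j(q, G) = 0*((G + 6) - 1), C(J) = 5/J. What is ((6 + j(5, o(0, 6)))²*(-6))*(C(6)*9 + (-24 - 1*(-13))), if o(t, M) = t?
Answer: 756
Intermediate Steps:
j(q, G) = 0 (j(q, G) = 0*((6 + G) - 1) = 0*(5 + G) = 0)
((6 + j(5, o(0, 6)))²*(-6))*(C(6)*9 + (-24 - 1*(-13))) = ((6 + 0)²*(-6))*((5/6)*9 + (-24 - 1*(-13))) = (6²*(-6))*((5*(⅙))*9 + (-24 + 13)) = (36*(-6))*((⅚)*9 - 11) = -216*(15/2 - 11) = -216*(-7/2) = 756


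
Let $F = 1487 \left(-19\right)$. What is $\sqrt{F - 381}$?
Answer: $i \sqrt{28634} \approx 169.22 i$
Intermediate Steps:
$F = -28253$
$\sqrt{F - 381} = \sqrt{-28253 - 381} = \sqrt{-28634} = i \sqrt{28634}$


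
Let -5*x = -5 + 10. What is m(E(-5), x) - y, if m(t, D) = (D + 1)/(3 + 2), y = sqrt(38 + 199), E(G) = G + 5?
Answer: -sqrt(237) ≈ -15.395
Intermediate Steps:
E(G) = 5 + G
x = -1 (x = -(-5 + 10)/5 = -1/5*5 = -1)
y = sqrt(237) ≈ 15.395
m(t, D) = 1/5 + D/5 (m(t, D) = (1 + D)/5 = (1 + D)*(1/5) = 1/5 + D/5)
m(E(-5), x) - y = (1/5 + (1/5)*(-1)) - sqrt(237) = (1/5 - 1/5) - sqrt(237) = 0 - sqrt(237) = -sqrt(237)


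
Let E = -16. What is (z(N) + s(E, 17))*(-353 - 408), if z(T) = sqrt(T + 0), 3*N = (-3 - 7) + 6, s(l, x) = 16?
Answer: -12176 - 1522*I*sqrt(3)/3 ≈ -12176.0 - 878.73*I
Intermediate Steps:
N = -4/3 (N = ((-3 - 7) + 6)/3 = (-10 + 6)/3 = (1/3)*(-4) = -4/3 ≈ -1.3333)
z(T) = sqrt(T)
(z(N) + s(E, 17))*(-353 - 408) = (sqrt(-4/3) + 16)*(-353 - 408) = (2*I*sqrt(3)/3 + 16)*(-761) = (16 + 2*I*sqrt(3)/3)*(-761) = -12176 - 1522*I*sqrt(3)/3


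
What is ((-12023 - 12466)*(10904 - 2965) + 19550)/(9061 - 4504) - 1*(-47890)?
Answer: 23836109/4557 ≈ 5230.7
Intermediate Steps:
((-12023 - 12466)*(10904 - 2965) + 19550)/(9061 - 4504) - 1*(-47890) = (-24489*7939 + 19550)/4557 + 47890 = (-194418171 + 19550)*(1/4557) + 47890 = -194398621*1/4557 + 47890 = -194398621/4557 + 47890 = 23836109/4557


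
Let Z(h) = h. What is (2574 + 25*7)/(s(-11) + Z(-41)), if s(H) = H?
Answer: -2749/52 ≈ -52.865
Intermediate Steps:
(2574 + 25*7)/(s(-11) + Z(-41)) = (2574 + 25*7)/(-11 - 41) = (2574 + 175)/(-52) = 2749*(-1/52) = -2749/52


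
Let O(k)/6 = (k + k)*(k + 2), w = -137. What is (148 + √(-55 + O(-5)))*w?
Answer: -20276 - 685*√5 ≈ -21808.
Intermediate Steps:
O(k) = 12*k*(2 + k) (O(k) = 6*((k + k)*(k + 2)) = 6*((2*k)*(2 + k)) = 6*(2*k*(2 + k)) = 12*k*(2 + k))
(148 + √(-55 + O(-5)))*w = (148 + √(-55 + 12*(-5)*(2 - 5)))*(-137) = (148 + √(-55 + 12*(-5)*(-3)))*(-137) = (148 + √(-55 + 180))*(-137) = (148 + √125)*(-137) = (148 + 5*√5)*(-137) = -20276 - 685*√5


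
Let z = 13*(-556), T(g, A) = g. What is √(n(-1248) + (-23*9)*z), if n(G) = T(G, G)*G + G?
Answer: 2*√763113 ≈ 1747.1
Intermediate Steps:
z = -7228
n(G) = G + G² (n(G) = G*G + G = G² + G = G + G²)
√(n(-1248) + (-23*9)*z) = √(-1248*(1 - 1248) - 23*9*(-7228)) = √(-1248*(-1247) - 207*(-7228)) = √(1556256 + 1496196) = √3052452 = 2*√763113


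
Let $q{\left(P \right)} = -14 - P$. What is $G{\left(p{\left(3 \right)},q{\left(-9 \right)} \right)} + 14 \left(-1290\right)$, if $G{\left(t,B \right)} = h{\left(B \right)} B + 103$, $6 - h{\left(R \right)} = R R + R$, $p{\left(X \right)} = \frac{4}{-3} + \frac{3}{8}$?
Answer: $-17887$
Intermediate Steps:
$p{\left(X \right)} = - \frac{23}{24}$ ($p{\left(X \right)} = 4 \left(- \frac{1}{3}\right) + 3 \cdot \frac{1}{8} = - \frac{4}{3} + \frac{3}{8} = - \frac{23}{24}$)
$h{\left(R \right)} = 6 - R - R^{2}$ ($h{\left(R \right)} = 6 - \left(R R + R\right) = 6 - \left(R^{2} + R\right) = 6 - \left(R + R^{2}\right) = 6 - R - R^{2}$)
$G{\left(t,B \right)} = 103 + B \left(6 - B - B^{2}\right)$ ($G{\left(t,B \right)} = \left(6 - B - B^{2}\right) B + 103 = B \left(6 - B - B^{2}\right) + 103 = 103 + B \left(6 - B - B^{2}\right)$)
$G{\left(p{\left(3 \right)},q{\left(-9 \right)} \right)} + 14 \left(-1290\right) = \left(103 - \left(-14 - -9\right) \left(-6 - 5 + \left(-14 - -9\right)^{2}\right)\right) + 14 \left(-1290\right) = \left(103 - \left(-14 + 9\right) \left(-6 + \left(-14 + 9\right) + \left(-14 + 9\right)^{2}\right)\right) - 18060 = \left(103 - - 5 \left(-6 - 5 + \left(-5\right)^{2}\right)\right) - 18060 = \left(103 - - 5 \left(-6 - 5 + 25\right)\right) - 18060 = \left(103 - \left(-5\right) 14\right) - 18060 = \left(103 + 70\right) - 18060 = 173 - 18060 = -17887$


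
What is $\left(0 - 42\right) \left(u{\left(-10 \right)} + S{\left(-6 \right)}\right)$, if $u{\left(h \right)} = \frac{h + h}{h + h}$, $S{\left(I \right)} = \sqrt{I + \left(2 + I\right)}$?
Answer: $-42 - 42 i \sqrt{10} \approx -42.0 - 132.82 i$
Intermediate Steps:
$S{\left(I \right)} = \sqrt{2 + 2 I}$
$u{\left(h \right)} = 1$ ($u{\left(h \right)} = \frac{2 h}{2 h} = 2 h \frac{1}{2 h} = 1$)
$\left(0 - 42\right) \left(u{\left(-10 \right)} + S{\left(-6 \right)}\right) = \left(0 - 42\right) \left(1 + \sqrt{2 + 2 \left(-6\right)}\right) = \left(0 - 42\right) \left(1 + \sqrt{2 - 12}\right) = - 42 \left(1 + \sqrt{-10}\right) = - 42 \left(1 + i \sqrt{10}\right) = -42 - 42 i \sqrt{10}$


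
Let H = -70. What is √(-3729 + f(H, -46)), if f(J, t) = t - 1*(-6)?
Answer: I*√3769 ≈ 61.392*I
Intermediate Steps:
f(J, t) = 6 + t (f(J, t) = t + 6 = 6 + t)
√(-3729 + f(H, -46)) = √(-3729 + (6 - 46)) = √(-3729 - 40) = √(-3769) = I*√3769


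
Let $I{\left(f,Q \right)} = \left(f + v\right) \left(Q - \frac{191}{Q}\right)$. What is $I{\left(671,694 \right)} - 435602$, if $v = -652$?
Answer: $- \frac{293160333}{694} \approx -4.2242 \cdot 10^{5}$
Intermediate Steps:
$I{\left(f,Q \right)} = \left(-652 + f\right) \left(Q - \frac{191}{Q}\right)$ ($I{\left(f,Q \right)} = \left(f - 652\right) \left(Q - \frac{191}{Q}\right) = \left(-652 + f\right) \left(Q - \frac{191}{Q}\right)$)
$I{\left(671,694 \right)} - 435602 = \frac{124532 - 128161 + 694^{2} \left(-652 + 671\right)}{694} - 435602 = \frac{124532 - 128161 + 481636 \cdot 19}{694} - 435602 = \frac{124532 - 128161 + 9151084}{694} - 435602 = \frac{1}{694} \cdot 9147455 - 435602 = \frac{9147455}{694} - 435602 = - \frac{293160333}{694}$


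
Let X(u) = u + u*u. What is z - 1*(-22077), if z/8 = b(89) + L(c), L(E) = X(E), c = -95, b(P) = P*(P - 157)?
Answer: 45101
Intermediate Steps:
b(P) = P*(-157 + P)
X(u) = u + u**2
L(E) = E*(1 + E)
z = 23024 (z = 8*(89*(-157 + 89) - 95*(1 - 95)) = 8*(89*(-68) - 95*(-94)) = 8*(-6052 + 8930) = 8*2878 = 23024)
z - 1*(-22077) = 23024 - 1*(-22077) = 23024 + 22077 = 45101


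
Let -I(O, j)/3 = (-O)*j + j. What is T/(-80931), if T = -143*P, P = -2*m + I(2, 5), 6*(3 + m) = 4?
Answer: 8437/242793 ≈ 0.034750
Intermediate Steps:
m = -7/3 (m = -3 + (⅙)*4 = -3 + ⅔ = -7/3 ≈ -2.3333)
I(O, j) = -3*j + 3*O*j (I(O, j) = -3*((-O)*j + j) = -3*(-O*j + j) = -3*(j - O*j) = -3*j + 3*O*j)
P = 59/3 (P = -2*(-7/3) + 3*5*(-1 + 2) = 14/3 + 3*5*1 = 14/3 + 15 = 59/3 ≈ 19.667)
T = -8437/3 (T = -143*59/3 = -8437/3 ≈ -2812.3)
T/(-80931) = -8437/3/(-80931) = -8437/3*(-1/80931) = 8437/242793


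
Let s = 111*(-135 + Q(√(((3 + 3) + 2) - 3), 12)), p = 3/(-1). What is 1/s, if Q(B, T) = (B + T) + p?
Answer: -42/587227 - √5/1761681 ≈ -7.2792e-5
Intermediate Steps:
p = -3 (p = 3*(-1) = -3)
Q(B, T) = -3 + B + T (Q(B, T) = (B + T) - 3 = -3 + B + T)
s = -13986 + 111*√5 (s = 111*(-135 + (-3 + √(((3 + 3) + 2) - 3) + 12)) = 111*(-135 + (-3 + √((6 + 2) - 3) + 12)) = 111*(-135 + (-3 + √(8 - 3) + 12)) = 111*(-135 + (-3 + √5 + 12)) = 111*(-135 + (9 + √5)) = 111*(-126 + √5) = -13986 + 111*√5 ≈ -13738.)
1/s = 1/(-13986 + 111*√5)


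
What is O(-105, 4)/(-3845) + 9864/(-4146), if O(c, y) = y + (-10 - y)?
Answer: -1262854/531379 ≈ -2.3766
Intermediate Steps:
O(c, y) = -10
O(-105, 4)/(-3845) + 9864/(-4146) = -10/(-3845) + 9864/(-4146) = -10*(-1/3845) + 9864*(-1/4146) = 2/769 - 1644/691 = -1262854/531379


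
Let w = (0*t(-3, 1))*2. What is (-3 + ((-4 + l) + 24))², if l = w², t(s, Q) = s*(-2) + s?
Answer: 289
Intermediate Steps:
t(s, Q) = -s (t(s, Q) = -2*s + s = -s)
w = 0 (w = (0*(-1*(-3)))*2 = (0*3)*2 = 0*2 = 0)
l = 0 (l = 0² = 0)
(-3 + ((-4 + l) + 24))² = (-3 + ((-4 + 0) + 24))² = (-3 + (-4 + 24))² = (-3 + 20)² = 17² = 289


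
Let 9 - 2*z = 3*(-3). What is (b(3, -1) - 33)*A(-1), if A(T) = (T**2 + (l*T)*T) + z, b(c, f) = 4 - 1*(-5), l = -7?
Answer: -72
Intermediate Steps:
b(c, f) = 9 (b(c, f) = 4 + 5 = 9)
z = 9 (z = 9/2 - 3*(-3)/2 = 9/2 - 1/2*(-9) = 9/2 + 9/2 = 9)
A(T) = 9 - 6*T**2 (A(T) = (T**2 + (-7*T)*T) + 9 = (T**2 - 7*T**2) + 9 = -6*T**2 + 9 = 9 - 6*T**2)
(b(3, -1) - 33)*A(-1) = (9 - 33)*(9 - 6*(-1)**2) = -24*(9 - 6*1) = -24*(9 - 6) = -24*3 = -72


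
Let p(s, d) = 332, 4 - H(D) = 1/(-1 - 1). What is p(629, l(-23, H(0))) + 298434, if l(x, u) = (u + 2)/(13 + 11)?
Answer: 298766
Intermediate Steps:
H(D) = 9/2 (H(D) = 4 - 1/(-1 - 1) = 4 - 1/(-2) = 4 - 1*(-½) = 4 + ½ = 9/2)
l(x, u) = 1/12 + u/24 (l(x, u) = (2 + u)/24 = (2 + u)*(1/24) = 1/12 + u/24)
p(629, l(-23, H(0))) + 298434 = 332 + 298434 = 298766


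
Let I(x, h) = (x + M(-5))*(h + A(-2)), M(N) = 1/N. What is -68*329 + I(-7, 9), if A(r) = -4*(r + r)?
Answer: -22552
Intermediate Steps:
A(r) = -8*r
I(x, h) = (16 + h)*(-⅕ + x) (I(x, h) = (x + 1/(-5))*(h - 8*(-2)) = (x - ⅕)*(h + 16) = (-⅕ + x)*(16 + h) = (16 + h)*(-⅕ + x))
-68*329 + I(-7, 9) = -68*329 + (-16/5 + 16*(-7) - ⅕*9 + 9*(-7)) = -22372 + (-16/5 - 112 - 9/5 - 63) = -22372 - 180 = -22552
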